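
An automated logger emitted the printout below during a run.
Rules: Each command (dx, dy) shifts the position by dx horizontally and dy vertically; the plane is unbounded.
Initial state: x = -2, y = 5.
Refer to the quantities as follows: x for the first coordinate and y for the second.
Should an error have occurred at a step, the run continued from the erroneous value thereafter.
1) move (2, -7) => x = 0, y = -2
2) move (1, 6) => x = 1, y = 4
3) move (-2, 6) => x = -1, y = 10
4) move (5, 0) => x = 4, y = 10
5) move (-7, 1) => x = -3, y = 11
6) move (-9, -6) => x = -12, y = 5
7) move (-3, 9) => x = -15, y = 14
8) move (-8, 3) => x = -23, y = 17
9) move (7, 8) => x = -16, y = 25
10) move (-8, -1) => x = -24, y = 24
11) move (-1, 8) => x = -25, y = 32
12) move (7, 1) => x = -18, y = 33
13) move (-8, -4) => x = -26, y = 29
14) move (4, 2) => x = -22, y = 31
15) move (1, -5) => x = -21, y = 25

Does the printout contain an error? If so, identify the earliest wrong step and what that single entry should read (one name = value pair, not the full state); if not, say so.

Recomputing the run from the initial state:
step 1: x = 0, y = -2
step 2: x = 1, y = 4
step 3: x = -1, y = 10
step 4: x = 4, y = 10
step 5: x = -3, y = 11
step 6: x = -12, y = 5
step 7: x = -15, y = 14
step 8: x = -23, y = 17
step 9: x = -16, y = 25
step 10: x = -24, y = 24
step 11: x = -25, y = 32
step 12: x = -18, y = 33
step 13: x = -26, y = 29
step 14: x = -22, y = 31
step 15: x = -21, y = 26
The first disagreement with the printout is at step 15, where the value should be y = 26.

step 15, y = 26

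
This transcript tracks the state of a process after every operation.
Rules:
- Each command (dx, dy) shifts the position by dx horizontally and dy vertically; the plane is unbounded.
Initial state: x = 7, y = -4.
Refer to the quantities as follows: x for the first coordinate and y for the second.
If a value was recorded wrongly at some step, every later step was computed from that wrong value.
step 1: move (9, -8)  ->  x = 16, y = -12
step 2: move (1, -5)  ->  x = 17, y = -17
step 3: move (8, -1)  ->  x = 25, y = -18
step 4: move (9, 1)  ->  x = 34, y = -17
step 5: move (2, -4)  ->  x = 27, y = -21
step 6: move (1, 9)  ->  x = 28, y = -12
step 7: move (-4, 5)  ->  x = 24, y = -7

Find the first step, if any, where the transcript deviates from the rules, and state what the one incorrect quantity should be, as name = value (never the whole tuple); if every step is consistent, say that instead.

step 5, x = 36

step 1: x = 7 + (9) = 16, y = -4 + (-8) = -12 -> in agreement
step 2: x = 16 + (1) = 17, y = -12 + (-5) = -17 -> checks out
step 3: x = 17 + (8) = 25, y = -17 + (-1) = -18 -> in agreement
step 4: x = 25 + (9) = 34, y = -18 + (1) = -17 -> verified
step 5: x = 34 + (2) = 36, y = -17 + (-4) = -21 -> the entry is off here
That makes step 5 the first incorrect line — x = 36 is what it should show.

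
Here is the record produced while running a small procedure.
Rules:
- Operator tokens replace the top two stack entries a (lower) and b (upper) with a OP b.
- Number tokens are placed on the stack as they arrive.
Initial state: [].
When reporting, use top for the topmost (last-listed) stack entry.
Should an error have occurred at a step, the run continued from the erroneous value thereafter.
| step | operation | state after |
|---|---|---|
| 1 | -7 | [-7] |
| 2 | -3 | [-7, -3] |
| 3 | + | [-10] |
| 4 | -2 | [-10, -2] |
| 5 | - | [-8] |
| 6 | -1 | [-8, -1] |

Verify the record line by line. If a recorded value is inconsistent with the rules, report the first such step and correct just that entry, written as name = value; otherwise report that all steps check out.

1. push -7: top = -7 (verified)
2. push -3: top = -3 (verified)
3. -7 + -3 = -10 (same as recorded)
4. push -2: top = -2 (verified)
5. -10 - -2 = -8 (same as recorded)
6. push -1: top = -1 (agrees with the record)
Every step is consistent.

no error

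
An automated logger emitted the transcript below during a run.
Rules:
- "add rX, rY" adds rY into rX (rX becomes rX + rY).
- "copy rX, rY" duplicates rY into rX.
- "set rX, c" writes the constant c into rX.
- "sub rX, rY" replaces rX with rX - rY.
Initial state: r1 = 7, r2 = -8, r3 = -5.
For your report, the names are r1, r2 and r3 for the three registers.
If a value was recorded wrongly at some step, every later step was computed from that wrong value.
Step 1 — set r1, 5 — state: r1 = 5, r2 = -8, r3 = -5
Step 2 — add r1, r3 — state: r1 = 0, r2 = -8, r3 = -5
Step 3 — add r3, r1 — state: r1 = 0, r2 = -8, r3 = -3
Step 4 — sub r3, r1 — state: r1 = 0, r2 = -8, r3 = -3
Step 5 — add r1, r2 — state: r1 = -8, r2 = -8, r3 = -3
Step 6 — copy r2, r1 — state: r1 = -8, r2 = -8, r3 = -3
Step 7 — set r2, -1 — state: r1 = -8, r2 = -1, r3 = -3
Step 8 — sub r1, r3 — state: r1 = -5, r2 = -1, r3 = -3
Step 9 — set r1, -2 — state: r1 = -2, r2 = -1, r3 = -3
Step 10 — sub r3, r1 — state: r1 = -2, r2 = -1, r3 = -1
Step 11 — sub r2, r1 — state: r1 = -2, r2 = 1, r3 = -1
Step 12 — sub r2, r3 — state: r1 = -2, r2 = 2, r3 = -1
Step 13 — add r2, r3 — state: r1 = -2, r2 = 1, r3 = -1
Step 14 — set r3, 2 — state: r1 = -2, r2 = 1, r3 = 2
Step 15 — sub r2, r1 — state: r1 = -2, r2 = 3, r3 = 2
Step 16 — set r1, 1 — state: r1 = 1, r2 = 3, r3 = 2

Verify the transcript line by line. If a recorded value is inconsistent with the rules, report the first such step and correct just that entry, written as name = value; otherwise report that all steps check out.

Recomputing the run from the initial state:
step 1: r1 = 5, r2 = -8, r3 = -5
step 2: r1 = 0, r2 = -8, r3 = -5
step 3: r1 = 0, r2 = -8, r3 = -5
step 4: r1 = 0, r2 = -8, r3 = -5
step 5: r1 = -8, r2 = -8, r3 = -5
step 6: r1 = -8, r2 = -8, r3 = -5
step 7: r1 = -8, r2 = -1, r3 = -5
step 8: r1 = -3, r2 = -1, r3 = -5
step 9: r1 = -2, r2 = -1, r3 = -5
step 10: r1 = -2, r2 = -1, r3 = -3
step 11: r1 = -2, r2 = 1, r3 = -3
step 12: r1 = -2, r2 = 4, r3 = -3
step 13: r1 = -2, r2 = 1, r3 = -3
step 14: r1 = -2, r2 = 1, r3 = 2
step 15: r1 = -2, r2 = 3, r3 = 2
step 16: r1 = 1, r2 = 3, r3 = 2
The first disagreement with the transcript is at step 3, where the value should be r3 = -5.

step 3, r3 = -5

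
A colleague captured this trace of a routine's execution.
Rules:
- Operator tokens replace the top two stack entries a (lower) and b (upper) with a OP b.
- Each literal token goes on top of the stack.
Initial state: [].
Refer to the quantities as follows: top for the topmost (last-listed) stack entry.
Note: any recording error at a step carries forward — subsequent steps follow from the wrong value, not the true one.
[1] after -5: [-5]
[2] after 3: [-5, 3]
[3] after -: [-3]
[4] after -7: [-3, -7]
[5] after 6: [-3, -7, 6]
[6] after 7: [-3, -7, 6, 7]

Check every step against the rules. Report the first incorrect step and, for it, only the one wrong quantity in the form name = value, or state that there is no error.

Recomputing the run from the initial state:
step 1: [-5]
step 2: [-5, 3]
step 3: [-8]
step 4: [-8, -7]
step 5: [-8, -7, 6]
step 6: [-8, -7, 6, 7]
The first disagreement with the trace is at step 3, where the value should be top = -8.

step 3, top = -8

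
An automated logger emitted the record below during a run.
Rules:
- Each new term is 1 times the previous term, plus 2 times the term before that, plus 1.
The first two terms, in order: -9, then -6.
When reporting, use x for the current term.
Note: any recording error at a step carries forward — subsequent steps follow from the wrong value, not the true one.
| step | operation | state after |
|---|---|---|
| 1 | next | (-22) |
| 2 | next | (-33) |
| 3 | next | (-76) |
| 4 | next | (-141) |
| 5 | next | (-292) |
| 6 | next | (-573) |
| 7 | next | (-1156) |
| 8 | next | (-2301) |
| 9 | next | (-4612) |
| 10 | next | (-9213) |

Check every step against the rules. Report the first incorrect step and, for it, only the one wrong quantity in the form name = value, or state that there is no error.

Recomputing the run from the initial state:
step 1: x = -23
step 2: x = -34
step 3: x = -79
step 4: x = -146
step 5: x = -303
step 6: x = -594
step 7: x = -1199
step 8: x = -2386
step 9: x = -4783
step 10: x = -9554
The first disagreement with the record is at step 1, where the value should be x = -23.

step 1, x = -23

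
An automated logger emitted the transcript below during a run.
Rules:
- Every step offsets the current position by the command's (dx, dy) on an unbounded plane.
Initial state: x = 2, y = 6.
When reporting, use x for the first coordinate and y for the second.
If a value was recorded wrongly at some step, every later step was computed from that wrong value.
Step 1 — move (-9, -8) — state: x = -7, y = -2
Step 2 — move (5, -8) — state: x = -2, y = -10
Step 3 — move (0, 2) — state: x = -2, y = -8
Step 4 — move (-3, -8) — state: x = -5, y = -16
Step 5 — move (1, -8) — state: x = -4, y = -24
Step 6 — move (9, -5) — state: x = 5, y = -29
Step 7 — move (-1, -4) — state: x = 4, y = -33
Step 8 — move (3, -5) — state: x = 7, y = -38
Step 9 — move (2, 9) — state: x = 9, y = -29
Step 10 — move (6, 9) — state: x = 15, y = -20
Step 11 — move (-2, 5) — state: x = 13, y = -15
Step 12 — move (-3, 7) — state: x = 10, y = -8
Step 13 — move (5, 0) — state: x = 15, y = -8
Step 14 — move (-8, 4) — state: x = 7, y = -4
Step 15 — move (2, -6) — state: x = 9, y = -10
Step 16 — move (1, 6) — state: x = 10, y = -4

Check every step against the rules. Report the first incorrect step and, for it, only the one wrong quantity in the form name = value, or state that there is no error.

Recomputing the run from the initial state:
step 1: x = -7, y = -2
step 2: x = -2, y = -10
step 3: x = -2, y = -8
step 4: x = -5, y = -16
step 5: x = -4, y = -24
step 6: x = 5, y = -29
step 7: x = 4, y = -33
step 8: x = 7, y = -38
step 9: x = 9, y = -29
step 10: x = 15, y = -20
step 11: x = 13, y = -15
step 12: x = 10, y = -8
step 13: x = 15, y = -8
step 14: x = 7, y = -4
step 15: x = 9, y = -10
step 16: x = 10, y = -4
This matches the transcript at every step.

no error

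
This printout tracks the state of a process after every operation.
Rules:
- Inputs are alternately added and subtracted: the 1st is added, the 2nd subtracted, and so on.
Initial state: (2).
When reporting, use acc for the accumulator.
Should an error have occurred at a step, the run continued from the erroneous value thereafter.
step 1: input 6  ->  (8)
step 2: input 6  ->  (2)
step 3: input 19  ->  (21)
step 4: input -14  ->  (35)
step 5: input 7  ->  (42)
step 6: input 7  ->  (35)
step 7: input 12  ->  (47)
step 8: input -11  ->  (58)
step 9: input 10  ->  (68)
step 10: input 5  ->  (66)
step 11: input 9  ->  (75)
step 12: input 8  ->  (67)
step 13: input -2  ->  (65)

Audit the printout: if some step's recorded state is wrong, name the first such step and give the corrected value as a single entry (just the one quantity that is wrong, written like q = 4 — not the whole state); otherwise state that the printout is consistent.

step 10, acc = 63

Recomputing the run from the initial state:
step 1: acc = 8
step 2: acc = 2
step 3: acc = 21
step 4: acc = 35
step 5: acc = 42
step 6: acc = 35
step 7: acc = 47
step 8: acc = 58
step 9: acc = 68
step 10: acc = 63
step 11: acc = 72
step 12: acc = 64
step 13: acc = 62
The first disagreement with the printout is at step 10, where the value should be acc = 63.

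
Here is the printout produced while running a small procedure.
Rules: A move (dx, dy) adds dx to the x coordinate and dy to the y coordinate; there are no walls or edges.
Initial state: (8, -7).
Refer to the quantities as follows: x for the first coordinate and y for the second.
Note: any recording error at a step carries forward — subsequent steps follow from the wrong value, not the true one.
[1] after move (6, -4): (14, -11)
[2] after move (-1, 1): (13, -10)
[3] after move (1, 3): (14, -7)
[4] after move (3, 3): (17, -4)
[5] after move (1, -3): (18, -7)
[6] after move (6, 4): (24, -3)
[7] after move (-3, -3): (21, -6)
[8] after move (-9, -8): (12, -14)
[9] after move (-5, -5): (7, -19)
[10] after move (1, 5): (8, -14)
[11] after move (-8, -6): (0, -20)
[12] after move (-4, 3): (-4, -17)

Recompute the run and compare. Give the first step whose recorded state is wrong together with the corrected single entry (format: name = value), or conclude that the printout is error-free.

Recomputing the run from the initial state:
step 1: x = 14, y = -11
step 2: x = 13, y = -10
step 3: x = 14, y = -7
step 4: x = 17, y = -4
step 5: x = 18, y = -7
step 6: x = 24, y = -3
step 7: x = 21, y = -6
step 8: x = 12, y = -14
step 9: x = 7, y = -19
step 10: x = 8, y = -14
step 11: x = 0, y = -20
step 12: x = -4, y = -17
This matches the printout at every step.

no error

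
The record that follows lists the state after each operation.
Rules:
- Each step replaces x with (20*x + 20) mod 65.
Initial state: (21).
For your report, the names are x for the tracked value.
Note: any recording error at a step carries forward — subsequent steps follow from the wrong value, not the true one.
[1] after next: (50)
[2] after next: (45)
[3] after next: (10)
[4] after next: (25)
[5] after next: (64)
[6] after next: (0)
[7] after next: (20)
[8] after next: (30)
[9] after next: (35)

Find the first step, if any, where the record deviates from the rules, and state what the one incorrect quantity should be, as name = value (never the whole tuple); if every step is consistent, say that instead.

step 5, x = 0

step 1: x = (20*21 + 20) mod 65 = 50 -> no discrepancy
step 2: x = (20*50 + 20) mod 65 = 45 -> exactly as logged
step 3: x = (20*45 + 20) mod 65 = 10 -> confirmed correct
step 4: x = (20*10 + 20) mod 65 = 25 -> verified
step 5: x = (20*25 + 20) mod 65 = 0 -> first mismatch against the record
First deviation found at step 5; the corrected entry is x = 0.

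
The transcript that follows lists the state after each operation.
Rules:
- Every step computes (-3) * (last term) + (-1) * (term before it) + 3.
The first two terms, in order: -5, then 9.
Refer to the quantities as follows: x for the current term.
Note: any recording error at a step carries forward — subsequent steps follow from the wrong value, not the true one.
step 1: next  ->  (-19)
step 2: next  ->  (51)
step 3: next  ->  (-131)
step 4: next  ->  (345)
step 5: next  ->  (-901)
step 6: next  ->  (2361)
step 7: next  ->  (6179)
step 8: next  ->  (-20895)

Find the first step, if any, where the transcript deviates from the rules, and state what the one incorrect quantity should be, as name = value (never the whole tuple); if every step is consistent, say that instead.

step 7, x = -6179

Step 1: x = -3*(9) + (-1)*(-5) + (3) = -19 — in agreement.
Step 2: x = -3*(-19) + (-1)*(9) + (3) = 51 — in agreement.
Step 3: x = -3*(51) + (-1)*(-19) + (3) = -131 — agrees with the transcript.
Step 4: x = -3*(-131) + (-1)*(51) + (3) = 345 — in agreement.
Step 5: x = -3*(345) + (-1)*(-131) + (3) = -901 — no discrepancy.
Step 6: x = -3*(-901) + (-1)*(345) + (3) = 2361 — verified.
Step 7: x = -3*(2361) + (-1)*(-901) + (3) = -6179 — first mismatch against the transcript.
The earliest wrong entry is at step 7: it should read x = -6179.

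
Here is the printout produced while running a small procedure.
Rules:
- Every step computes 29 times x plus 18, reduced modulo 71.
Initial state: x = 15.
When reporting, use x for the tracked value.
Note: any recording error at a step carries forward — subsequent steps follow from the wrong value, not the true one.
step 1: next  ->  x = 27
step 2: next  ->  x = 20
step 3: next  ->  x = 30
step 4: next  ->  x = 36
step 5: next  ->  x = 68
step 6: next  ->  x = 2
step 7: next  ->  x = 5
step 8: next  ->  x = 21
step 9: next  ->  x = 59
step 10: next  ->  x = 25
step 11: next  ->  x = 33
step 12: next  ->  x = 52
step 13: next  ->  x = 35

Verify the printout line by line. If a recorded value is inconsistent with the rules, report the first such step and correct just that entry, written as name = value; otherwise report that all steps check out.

no error

1. x = (29*15 + 18) mod 71 = 27 (consistent with the printout)
2. x = (29*27 + 18) mod 71 = 20 (confirmed correct)
3. x = (29*20 + 18) mod 71 = 30 (checks out)
4. x = (29*30 + 18) mod 71 = 36 (matches)
5. x = (29*36 + 18) mod 71 = 68 (same as recorded)
6. x = (29*68 + 18) mod 71 = 2 (checks out)
7. x = (29*2 + 18) mod 71 = 5 (no discrepancy)
8. x = (29*5 + 18) mod 71 = 21 (matches)
9. x = (29*21 + 18) mod 71 = 59 (verified)
10. x = (29*59 + 18) mod 71 = 25 (matches)
11. x = (29*25 + 18) mod 71 = 33 (no discrepancy)
12. x = (29*33 + 18) mod 71 = 52 (confirmed correct)
13. x = (29*52 + 18) mod 71 = 35 (consistent with the printout)
All steps check out; nothing to correct.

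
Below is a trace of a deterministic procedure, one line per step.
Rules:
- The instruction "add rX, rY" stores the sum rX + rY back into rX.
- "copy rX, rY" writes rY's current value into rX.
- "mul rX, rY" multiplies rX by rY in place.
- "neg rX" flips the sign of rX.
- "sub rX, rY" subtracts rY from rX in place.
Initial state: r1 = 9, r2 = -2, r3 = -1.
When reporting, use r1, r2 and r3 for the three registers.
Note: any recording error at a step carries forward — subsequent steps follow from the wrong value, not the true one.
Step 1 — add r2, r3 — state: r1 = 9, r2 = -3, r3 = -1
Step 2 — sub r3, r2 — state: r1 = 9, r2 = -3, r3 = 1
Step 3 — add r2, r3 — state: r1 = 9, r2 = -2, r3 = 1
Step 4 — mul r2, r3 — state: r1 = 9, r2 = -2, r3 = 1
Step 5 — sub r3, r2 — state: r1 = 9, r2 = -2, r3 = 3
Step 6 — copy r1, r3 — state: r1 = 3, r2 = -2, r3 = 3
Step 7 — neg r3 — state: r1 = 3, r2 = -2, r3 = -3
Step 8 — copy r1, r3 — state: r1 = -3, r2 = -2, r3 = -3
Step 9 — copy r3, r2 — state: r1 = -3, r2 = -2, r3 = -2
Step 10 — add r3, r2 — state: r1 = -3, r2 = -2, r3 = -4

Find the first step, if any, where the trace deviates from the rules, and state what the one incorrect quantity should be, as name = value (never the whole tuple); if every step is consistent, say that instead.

step 2, r3 = 2

step 1: r2 = -2 + -1 = -3 -> checks out
step 2: r3 = -1 - -3 = 2 -> this is not what the trace shows
The audit stops at step 2: the recorded entry is wrong and should be r3 = 2.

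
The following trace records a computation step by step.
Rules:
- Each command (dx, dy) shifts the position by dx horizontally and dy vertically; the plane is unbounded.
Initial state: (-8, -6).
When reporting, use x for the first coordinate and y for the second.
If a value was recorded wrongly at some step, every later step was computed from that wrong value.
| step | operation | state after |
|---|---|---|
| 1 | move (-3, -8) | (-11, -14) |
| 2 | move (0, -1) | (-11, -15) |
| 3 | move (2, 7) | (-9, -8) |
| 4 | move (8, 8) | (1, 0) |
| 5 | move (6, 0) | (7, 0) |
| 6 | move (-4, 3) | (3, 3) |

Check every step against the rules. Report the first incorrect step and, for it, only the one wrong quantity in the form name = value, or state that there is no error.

Recomputing the run from the initial state:
step 1: x = -11, y = -14
step 2: x = -11, y = -15
step 3: x = -9, y = -8
step 4: x = -1, y = 0
step 5: x = 5, y = 0
step 6: x = 1, y = 3
The first disagreement with the trace is at step 4, where the value should be x = -1.

step 4, x = -1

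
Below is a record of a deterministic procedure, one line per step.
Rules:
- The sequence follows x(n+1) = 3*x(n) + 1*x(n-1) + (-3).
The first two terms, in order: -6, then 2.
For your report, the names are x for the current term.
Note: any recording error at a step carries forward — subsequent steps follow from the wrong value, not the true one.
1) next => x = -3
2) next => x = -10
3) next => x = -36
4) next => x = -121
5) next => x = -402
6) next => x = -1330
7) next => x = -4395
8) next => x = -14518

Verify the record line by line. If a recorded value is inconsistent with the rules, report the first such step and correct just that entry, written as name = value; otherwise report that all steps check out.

Step 1: x = 3*(2) + (1)*(-6) + (-3) = -3 — checks out.
Step 2: x = 3*(-3) + (1)*(2) + (-3) = -10 — no discrepancy.
Step 3: x = 3*(-10) + (1)*(-3) + (-3) = -36 — matches.
Step 4: x = 3*(-36) + (1)*(-10) + (-3) = -121 — same as recorded.
Step 5: x = 3*(-121) + (1)*(-36) + (-3) = -402 — confirmed correct.
Step 6: x = 3*(-402) + (1)*(-121) + (-3) = -1330 — consistent with the record.
Step 7: x = 3*(-1330) + (1)*(-402) + (-3) = -4395 — exactly as logged.
Step 8: x = 3*(-4395) + (1)*(-1330) + (-3) = -14518 — agrees with the record.
Each recorded entry agrees with the recomputation.

no error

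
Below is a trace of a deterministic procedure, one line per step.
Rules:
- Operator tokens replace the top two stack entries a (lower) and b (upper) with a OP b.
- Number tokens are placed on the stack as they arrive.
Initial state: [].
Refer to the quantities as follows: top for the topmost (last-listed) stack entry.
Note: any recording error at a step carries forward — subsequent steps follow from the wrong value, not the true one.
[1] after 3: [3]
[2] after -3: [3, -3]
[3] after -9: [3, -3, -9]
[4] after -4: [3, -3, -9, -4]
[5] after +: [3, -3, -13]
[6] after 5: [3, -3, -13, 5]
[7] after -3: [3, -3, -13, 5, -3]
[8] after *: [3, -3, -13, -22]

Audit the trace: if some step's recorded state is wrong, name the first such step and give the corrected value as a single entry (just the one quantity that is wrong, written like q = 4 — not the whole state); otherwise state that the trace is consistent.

1. push 3: top = 3 (no discrepancy)
2. push -3: top = -3 (confirmed correct)
3. push -9: top = -9 (agrees with the trace)
4. push -4: top = -4 (exactly as logged)
5. -9 + -4 = -13 (no discrepancy)
6. push 5: top = 5 (consistent with the trace)
7. push -3: top = -3 (consistent with the trace)
8. 5 * -3 = -15 (first mismatch against the trace)
The audit stops at step 8: the recorded entry is wrong and should be top = -15.

step 8, top = -15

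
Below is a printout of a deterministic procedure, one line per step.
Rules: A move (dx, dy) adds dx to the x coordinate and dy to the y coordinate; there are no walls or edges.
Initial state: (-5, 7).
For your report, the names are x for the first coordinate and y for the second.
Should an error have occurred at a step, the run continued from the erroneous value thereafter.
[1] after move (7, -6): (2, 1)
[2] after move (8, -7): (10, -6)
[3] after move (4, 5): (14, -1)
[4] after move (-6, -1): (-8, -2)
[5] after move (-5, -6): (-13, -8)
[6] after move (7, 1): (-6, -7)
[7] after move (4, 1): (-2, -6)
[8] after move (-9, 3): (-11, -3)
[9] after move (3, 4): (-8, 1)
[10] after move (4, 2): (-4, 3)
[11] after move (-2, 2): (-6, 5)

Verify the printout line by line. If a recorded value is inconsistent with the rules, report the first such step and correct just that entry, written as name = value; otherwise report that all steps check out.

1. x = -5 + (7) = 2, y = 7 + (-6) = 1 (consistent with the printout)
2. x = 2 + (8) = 10, y = 1 + (-7) = -6 (consistent with the printout)
3. x = 10 + (4) = 14, y = -6 + (5) = -1 (confirmed correct)
4. x = 14 + (-6) = 8, y = -1 + (-1) = -2 (the printout has a different value)
First deviation found at step 4; the corrected entry is x = 8.

step 4, x = 8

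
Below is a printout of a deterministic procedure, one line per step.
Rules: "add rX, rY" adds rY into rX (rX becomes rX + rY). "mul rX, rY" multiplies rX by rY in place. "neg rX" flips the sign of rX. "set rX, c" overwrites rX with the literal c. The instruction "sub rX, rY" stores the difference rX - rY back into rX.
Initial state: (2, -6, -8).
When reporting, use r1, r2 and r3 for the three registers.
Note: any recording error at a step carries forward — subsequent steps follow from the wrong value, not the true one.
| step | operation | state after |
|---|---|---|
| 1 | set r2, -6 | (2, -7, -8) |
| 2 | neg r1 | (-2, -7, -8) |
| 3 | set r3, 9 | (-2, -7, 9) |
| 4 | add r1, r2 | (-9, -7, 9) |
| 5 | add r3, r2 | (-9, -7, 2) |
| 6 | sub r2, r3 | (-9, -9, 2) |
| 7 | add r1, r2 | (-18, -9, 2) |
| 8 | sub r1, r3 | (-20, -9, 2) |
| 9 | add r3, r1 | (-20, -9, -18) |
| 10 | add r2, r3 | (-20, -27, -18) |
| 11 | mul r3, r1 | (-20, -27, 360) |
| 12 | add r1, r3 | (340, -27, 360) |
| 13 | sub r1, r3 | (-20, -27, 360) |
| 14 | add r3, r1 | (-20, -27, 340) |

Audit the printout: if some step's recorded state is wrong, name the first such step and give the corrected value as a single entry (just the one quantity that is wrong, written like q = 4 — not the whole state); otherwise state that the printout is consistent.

1. r2 = -6 (a discrepancy with the printout)
The audit stops at step 1: the recorded entry is wrong and should be r2 = -6.

step 1, r2 = -6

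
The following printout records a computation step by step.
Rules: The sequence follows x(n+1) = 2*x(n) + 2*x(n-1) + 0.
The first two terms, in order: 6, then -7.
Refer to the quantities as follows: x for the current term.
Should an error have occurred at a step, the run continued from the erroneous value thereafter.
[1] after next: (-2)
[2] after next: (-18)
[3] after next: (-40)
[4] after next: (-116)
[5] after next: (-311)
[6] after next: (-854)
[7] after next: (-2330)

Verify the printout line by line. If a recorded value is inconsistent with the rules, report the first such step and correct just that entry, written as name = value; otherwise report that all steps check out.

Recomputing the run from the initial state:
step 1: x = -2
step 2: x = -18
step 3: x = -40
step 4: x = -116
step 5: x = -312
step 6: x = -856
step 7: x = -2336
The first disagreement with the printout is at step 5, where the value should be x = -312.

step 5, x = -312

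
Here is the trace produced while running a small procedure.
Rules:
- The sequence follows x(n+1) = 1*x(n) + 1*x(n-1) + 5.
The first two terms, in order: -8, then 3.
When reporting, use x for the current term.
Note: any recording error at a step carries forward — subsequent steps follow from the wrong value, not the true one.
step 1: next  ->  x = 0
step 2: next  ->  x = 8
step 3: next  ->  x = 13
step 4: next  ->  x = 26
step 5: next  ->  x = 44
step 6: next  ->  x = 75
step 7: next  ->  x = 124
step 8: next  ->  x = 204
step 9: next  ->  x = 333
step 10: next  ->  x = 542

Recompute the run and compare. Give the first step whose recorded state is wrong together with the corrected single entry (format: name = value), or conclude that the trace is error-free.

no error

1. x = 1*(3) + (1)*(-8) + (5) = 0 (matches)
2. x = 1*(0) + (1)*(3) + (5) = 8 (consistent with the trace)
3. x = 1*(8) + (1)*(0) + (5) = 13 (matches)
4. x = 1*(13) + (1)*(8) + (5) = 26 (no discrepancy)
5. x = 1*(26) + (1)*(13) + (5) = 44 (same as recorded)
6. x = 1*(44) + (1)*(26) + (5) = 75 (same as recorded)
7. x = 1*(75) + (1)*(44) + (5) = 124 (matches)
8. x = 1*(124) + (1)*(75) + (5) = 204 (verified)
9. x = 1*(204) + (1)*(124) + (5) = 333 (verified)
10. x = 1*(333) + (1)*(204) + (5) = 542 (consistent with the trace)
Every step is consistent.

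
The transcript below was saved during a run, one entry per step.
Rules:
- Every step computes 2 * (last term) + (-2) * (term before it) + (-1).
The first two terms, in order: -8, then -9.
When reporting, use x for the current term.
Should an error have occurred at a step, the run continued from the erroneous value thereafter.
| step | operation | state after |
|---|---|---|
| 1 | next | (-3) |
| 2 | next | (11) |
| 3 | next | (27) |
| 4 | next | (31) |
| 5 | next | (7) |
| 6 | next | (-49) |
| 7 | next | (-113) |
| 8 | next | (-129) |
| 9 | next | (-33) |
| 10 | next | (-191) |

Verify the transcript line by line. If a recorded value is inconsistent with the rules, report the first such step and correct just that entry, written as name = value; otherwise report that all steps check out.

Step 1: x = 2*(-9) + (-2)*(-8) + (-1) = -3 — consistent with the transcript.
Step 2: x = 2*(-3) + (-2)*(-9) + (-1) = 11 — confirmed correct.
Step 3: x = 2*(11) + (-2)*(-3) + (-1) = 27 — no discrepancy.
Step 4: x = 2*(27) + (-2)*(11) + (-1) = 31 — exactly as logged.
Step 5: x = 2*(31) + (-2)*(27) + (-1) = 7 — checks out.
Step 6: x = 2*(7) + (-2)*(31) + (-1) = -49 — exactly as logged.
Step 7: x = 2*(-49) + (-2)*(7) + (-1) = -113 — same as recorded.
Step 8: x = 2*(-113) + (-2)*(-49) + (-1) = -129 — matches.
Step 9: x = 2*(-129) + (-2)*(-113) + (-1) = -33 — no discrepancy.
Step 10: x = 2*(-33) + (-2)*(-129) + (-1) = 191 — this is not what the transcript shows.
The audit stops at step 10: the recorded entry is wrong and should be x = 191.

step 10, x = 191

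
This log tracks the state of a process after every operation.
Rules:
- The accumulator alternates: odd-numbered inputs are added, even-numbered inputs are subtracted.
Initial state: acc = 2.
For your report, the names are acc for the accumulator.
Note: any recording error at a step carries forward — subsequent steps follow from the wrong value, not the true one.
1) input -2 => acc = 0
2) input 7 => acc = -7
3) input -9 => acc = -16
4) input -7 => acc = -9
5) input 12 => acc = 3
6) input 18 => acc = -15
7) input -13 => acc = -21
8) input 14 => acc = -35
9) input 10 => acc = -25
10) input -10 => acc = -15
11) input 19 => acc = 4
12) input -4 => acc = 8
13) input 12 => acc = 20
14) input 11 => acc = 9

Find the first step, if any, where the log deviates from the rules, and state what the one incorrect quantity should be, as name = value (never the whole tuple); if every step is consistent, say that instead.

step 7, acc = -28

Recomputing the run from the initial state:
step 1: acc = 0
step 2: acc = -7
step 3: acc = -16
step 4: acc = -9
step 5: acc = 3
step 6: acc = -15
step 7: acc = -28
step 8: acc = -42
step 9: acc = -32
step 10: acc = -22
step 11: acc = -3
step 12: acc = 1
step 13: acc = 13
step 14: acc = 2
The first disagreement with the log is at step 7, where the value should be acc = -28.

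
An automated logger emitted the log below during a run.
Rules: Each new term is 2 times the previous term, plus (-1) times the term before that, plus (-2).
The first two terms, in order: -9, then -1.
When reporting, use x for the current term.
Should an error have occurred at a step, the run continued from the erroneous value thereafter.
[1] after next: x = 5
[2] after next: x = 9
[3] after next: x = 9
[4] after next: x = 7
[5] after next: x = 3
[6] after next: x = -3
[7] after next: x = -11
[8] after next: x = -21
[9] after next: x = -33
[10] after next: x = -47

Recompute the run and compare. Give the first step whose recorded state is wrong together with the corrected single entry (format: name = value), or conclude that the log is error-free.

step 3, x = 11

Recomputing the run from the initial state:
step 1: x = 5
step 2: x = 9
step 3: x = 11
step 4: x = 11
step 5: x = 9
step 6: x = 5
step 7: x = -1
step 8: x = -9
step 9: x = -19
step 10: x = -31
The first disagreement with the log is at step 3, where the value should be x = 11.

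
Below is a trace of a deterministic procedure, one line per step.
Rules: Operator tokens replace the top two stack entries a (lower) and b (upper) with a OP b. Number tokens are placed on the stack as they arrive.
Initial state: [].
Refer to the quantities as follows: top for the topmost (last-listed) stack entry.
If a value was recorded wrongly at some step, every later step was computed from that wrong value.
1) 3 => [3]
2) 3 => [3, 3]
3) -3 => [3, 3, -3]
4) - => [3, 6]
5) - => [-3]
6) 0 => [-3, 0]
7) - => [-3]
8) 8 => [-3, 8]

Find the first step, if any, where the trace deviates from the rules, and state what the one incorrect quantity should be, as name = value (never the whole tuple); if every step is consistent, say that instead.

step 1: push 3: top = 3 -> exactly as logged
step 2: push 3: top = 3 -> same as recorded
step 3: push -3: top = -3 -> consistent with the trace
step 4: 3 - -3 = 6 -> in agreement
step 5: 3 - 6 = -3 -> exactly as logged
step 6: push 0: top = 0 -> agrees with the trace
step 7: -3 - 0 = -3 -> no discrepancy
step 8: push 8: top = 8 -> in agreement
The recomputation confirms every line.

no error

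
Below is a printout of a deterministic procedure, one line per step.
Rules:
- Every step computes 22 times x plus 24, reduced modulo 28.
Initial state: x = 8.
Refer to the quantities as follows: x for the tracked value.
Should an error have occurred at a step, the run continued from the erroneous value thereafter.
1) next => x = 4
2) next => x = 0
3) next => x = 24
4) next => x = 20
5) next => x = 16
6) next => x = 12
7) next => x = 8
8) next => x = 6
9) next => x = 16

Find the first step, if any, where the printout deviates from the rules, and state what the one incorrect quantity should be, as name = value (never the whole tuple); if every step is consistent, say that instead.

step 8, x = 4

Recomputing the run from the initial state:
step 1: x = 4
step 2: x = 0
step 3: x = 24
step 4: x = 20
step 5: x = 16
step 6: x = 12
step 7: x = 8
step 8: x = 4
step 9: x = 0
The first disagreement with the printout is at step 8, where the value should be x = 4.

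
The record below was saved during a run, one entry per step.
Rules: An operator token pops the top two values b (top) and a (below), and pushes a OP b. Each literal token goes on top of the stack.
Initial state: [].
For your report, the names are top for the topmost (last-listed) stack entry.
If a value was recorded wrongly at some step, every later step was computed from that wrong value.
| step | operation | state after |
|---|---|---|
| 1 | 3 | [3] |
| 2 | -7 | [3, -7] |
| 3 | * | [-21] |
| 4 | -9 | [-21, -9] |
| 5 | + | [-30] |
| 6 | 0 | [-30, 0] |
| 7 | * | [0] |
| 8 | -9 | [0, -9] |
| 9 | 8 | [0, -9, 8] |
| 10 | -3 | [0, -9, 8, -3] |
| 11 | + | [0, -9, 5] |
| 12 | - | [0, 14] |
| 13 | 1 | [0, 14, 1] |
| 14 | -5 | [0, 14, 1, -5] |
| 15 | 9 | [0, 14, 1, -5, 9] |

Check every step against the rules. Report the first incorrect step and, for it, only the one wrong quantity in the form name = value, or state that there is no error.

step 12, top = -14

step 1: push 3: top = 3 -> checks out
step 2: push -7: top = -7 -> verified
step 3: 3 * -7 = -21 -> confirmed correct
step 4: push -9: top = -9 -> consistent with the record
step 5: -21 + -9 = -30 -> no discrepancy
step 6: push 0: top = 0 -> exactly as logged
step 7: -30 * 0 = 0 -> no discrepancy
step 8: push -9: top = -9 -> exactly as logged
step 9: push 8: top = 8 -> agrees with the record
step 10: push -3: top = -3 -> in agreement
step 11: 8 + -3 = 5 -> in agreement
step 12: -9 - 5 = -14 -> not what was recorded
Step 12 is the first one off; corrected, top = -14.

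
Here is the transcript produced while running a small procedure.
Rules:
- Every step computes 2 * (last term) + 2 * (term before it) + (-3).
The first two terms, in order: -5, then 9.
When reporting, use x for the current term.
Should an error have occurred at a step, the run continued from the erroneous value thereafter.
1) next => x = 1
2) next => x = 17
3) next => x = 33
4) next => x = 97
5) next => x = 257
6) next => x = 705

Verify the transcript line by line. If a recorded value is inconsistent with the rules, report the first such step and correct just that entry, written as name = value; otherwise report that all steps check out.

Recomputing the run from the initial state:
step 1: x = 5
step 2: x = 25
step 3: x = 57
step 4: x = 161
step 5: x = 433
step 6: x = 1185
The first disagreement with the transcript is at step 1, where the value should be x = 5.

step 1, x = 5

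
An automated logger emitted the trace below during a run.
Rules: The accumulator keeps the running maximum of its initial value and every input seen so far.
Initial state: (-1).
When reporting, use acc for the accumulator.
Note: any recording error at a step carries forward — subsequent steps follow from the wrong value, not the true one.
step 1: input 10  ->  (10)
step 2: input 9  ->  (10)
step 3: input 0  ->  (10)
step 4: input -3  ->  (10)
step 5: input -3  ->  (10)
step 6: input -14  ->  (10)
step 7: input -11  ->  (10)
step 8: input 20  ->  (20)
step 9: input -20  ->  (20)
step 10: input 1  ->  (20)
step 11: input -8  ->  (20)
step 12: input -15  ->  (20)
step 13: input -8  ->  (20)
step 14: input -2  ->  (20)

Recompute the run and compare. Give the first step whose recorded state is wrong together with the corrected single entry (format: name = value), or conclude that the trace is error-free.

no error

1. acc = max(-1, 10) = 10 (confirmed correct)
2. acc = max(10, 9) = 10 (checks out)
3. acc = max(10, 0) = 10 (no discrepancy)
4. acc = max(10, -3) = 10 (checks out)
5. acc = max(10, -3) = 10 (same as recorded)
6. acc = max(10, -14) = 10 (no discrepancy)
7. acc = max(10, -11) = 10 (no discrepancy)
8. acc = max(10, 20) = 20 (same as recorded)
9. acc = max(20, -20) = 20 (agrees with the trace)
10. acc = max(20, 1) = 20 (no discrepancy)
11. acc = max(20, -8) = 20 (matches)
12. acc = max(20, -15) = 20 (agrees with the trace)
13. acc = max(20, -8) = 20 (verified)
14. acc = max(20, -2) = 20 (no discrepancy)
Each recorded entry agrees with the recomputation.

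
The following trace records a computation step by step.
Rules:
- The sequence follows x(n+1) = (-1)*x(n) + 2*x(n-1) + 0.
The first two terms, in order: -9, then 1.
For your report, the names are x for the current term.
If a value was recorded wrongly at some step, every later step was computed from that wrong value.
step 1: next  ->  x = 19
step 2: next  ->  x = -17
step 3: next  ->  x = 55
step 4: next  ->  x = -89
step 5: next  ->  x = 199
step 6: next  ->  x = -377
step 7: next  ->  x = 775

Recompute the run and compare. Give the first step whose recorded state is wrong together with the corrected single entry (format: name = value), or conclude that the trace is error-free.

step 1, x = -19

1. x = -1*(1) + (2)*(-9) + (0) = -19 (the trace disagrees here)
First deviation found at step 1; the corrected entry is x = -19.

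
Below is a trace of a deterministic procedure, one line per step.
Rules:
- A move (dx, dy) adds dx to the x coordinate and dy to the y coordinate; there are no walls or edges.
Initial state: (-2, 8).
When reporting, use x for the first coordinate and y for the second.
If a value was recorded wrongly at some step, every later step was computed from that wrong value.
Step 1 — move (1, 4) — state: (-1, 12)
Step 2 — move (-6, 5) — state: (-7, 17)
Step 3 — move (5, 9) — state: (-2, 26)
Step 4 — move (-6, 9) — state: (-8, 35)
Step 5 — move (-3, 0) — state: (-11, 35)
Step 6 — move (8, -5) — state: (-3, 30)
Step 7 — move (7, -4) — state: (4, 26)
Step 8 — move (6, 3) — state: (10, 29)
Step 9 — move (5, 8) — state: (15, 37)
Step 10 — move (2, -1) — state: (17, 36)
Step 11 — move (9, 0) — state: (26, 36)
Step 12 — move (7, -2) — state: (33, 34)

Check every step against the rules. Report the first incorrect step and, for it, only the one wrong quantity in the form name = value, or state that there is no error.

no error

Recomputing the run from the initial state:
step 1: x = -1, y = 12
step 2: x = -7, y = 17
step 3: x = -2, y = 26
step 4: x = -8, y = 35
step 5: x = -11, y = 35
step 6: x = -3, y = 30
step 7: x = 4, y = 26
step 8: x = 10, y = 29
step 9: x = 15, y = 37
step 10: x = 17, y = 36
step 11: x = 26, y = 36
step 12: x = 33, y = 34
This matches the trace at every step.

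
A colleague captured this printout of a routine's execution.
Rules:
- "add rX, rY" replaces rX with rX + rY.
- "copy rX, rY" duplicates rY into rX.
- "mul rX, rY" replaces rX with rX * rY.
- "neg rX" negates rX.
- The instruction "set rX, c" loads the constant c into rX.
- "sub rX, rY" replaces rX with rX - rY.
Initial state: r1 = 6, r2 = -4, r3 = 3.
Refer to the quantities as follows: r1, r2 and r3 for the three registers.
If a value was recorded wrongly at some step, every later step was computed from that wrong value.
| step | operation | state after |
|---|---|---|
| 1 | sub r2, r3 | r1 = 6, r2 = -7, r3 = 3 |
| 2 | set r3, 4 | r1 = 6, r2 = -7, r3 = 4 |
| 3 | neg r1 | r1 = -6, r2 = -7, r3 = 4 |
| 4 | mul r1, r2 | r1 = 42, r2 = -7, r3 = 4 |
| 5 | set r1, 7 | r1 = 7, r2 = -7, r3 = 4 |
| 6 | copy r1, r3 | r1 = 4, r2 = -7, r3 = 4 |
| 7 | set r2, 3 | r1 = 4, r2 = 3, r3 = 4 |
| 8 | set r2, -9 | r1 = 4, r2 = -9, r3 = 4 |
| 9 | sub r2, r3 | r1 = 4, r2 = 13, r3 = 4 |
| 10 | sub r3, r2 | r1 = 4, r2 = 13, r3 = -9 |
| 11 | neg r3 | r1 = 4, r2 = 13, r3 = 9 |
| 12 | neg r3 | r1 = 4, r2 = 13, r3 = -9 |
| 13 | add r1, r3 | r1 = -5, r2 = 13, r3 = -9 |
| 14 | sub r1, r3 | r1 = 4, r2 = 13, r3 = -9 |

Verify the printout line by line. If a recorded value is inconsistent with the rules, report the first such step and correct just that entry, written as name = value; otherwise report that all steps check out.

Recomputing the run from the initial state:
step 1: r1 = 6, r2 = -7, r3 = 3
step 2: r1 = 6, r2 = -7, r3 = 4
step 3: r1 = -6, r2 = -7, r3 = 4
step 4: r1 = 42, r2 = -7, r3 = 4
step 5: r1 = 7, r2 = -7, r3 = 4
step 6: r1 = 4, r2 = -7, r3 = 4
step 7: r1 = 4, r2 = 3, r3 = 4
step 8: r1 = 4, r2 = -9, r3 = 4
step 9: r1 = 4, r2 = -13, r3 = 4
step 10: r1 = 4, r2 = -13, r3 = 17
step 11: r1 = 4, r2 = -13, r3 = -17
step 12: r1 = 4, r2 = -13, r3 = 17
step 13: r1 = 21, r2 = -13, r3 = 17
step 14: r1 = 4, r2 = -13, r3 = 17
The first disagreement with the printout is at step 9, where the value should be r2 = -13.

step 9, r2 = -13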